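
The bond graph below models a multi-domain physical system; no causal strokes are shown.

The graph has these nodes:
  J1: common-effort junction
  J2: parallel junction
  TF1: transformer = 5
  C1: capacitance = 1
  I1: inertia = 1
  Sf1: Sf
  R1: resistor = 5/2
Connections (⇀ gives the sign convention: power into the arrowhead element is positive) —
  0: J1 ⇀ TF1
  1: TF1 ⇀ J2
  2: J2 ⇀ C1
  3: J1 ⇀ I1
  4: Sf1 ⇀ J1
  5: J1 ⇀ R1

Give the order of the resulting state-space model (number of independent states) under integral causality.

β4 stroke at Sf1  (Sf1 (Sf) sets flow on bond)
β2 stroke at J2  (C1 outputs effort q/C1)
β1 stroke at TF1  (J2 effort already set via bond 2)
β0 stroke at J1  (TF1 one-in-one-out from 1)
β3 stroke at I1  (J1: bond 0 brought effort, rest push out)
β5 stroke at R1  (J1 effort already set via bond 0)

2  (C1, I1 all integral)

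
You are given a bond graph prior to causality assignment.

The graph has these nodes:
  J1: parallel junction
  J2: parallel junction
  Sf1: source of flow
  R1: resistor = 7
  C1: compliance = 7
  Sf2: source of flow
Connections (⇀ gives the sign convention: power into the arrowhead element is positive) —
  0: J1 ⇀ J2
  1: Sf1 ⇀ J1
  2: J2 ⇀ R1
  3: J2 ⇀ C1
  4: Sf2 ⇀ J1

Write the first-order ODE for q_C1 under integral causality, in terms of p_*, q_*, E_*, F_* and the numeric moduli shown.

dq_C1/dt = F_Sf1 + F_Sf2 - q_C1/49

#1 |Sf1  (Sf1 (Sf) sets flow on bond)
#4 |Sf2  (Sf2 fixes flow; stroke at Sf2)
#0 |J1  (closing 0-jn rule on J1)
#3 |J2  (C1: C, integral causality)
#2 |R1  (common-e at J2 fixed by 3)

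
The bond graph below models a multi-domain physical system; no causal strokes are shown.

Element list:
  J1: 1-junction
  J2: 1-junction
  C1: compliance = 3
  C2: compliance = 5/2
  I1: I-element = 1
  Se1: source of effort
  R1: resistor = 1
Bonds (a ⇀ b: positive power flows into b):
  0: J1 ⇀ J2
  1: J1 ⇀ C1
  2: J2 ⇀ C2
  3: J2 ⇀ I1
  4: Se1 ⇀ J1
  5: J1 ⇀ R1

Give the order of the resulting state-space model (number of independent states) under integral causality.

3  (C1, C2, I1 all integral)

bond 4 |J1  (Se1 (Se) sets effort on bond)
bond 1 |J1  (C1 integral (e out))
bond 2 |J2  (C2 outputs effort q/C2)
bond 3 |I1  (I1: I, integral causality)
bond 0 |J2  (J2: bond 3 brought flow, rest push out)
bond 5 |J1  (J1 flow already set via bond 0)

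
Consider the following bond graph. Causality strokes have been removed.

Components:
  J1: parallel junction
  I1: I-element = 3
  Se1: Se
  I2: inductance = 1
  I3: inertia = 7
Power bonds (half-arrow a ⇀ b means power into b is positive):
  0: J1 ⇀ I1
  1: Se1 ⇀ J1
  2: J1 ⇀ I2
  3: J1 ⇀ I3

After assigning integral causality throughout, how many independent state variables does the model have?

#1 |J1  (source Se1 imposes e)
#0 |I1  (J1: bond 1 brought effort, rest push out)
#2 |I2  (J1: bond 1 brought effort, rest push out)
#3 |I3  (J1 effort already set via bond 1)

3  (I1, I2, I3 all integral)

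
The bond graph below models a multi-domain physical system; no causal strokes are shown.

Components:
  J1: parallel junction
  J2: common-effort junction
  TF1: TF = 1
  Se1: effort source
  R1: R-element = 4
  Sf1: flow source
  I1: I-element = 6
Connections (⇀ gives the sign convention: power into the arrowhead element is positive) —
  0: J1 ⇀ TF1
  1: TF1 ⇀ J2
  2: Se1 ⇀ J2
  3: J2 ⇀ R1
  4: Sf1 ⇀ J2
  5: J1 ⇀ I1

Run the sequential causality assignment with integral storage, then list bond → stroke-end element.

#2 |J2  (Se1 fixes effort; stroke away)
#4 |Sf1  (Sf1 fixes flow; stroke at Sf1)
#1 |TF1  (J2 effort already set via bond 2)
#3 |R1  (J2: bond 2 brought effort, rest push out)
#0 |J1  (TF1 one-in-one-out from 1)
#5 |I1  (0-jn J1 has e-setter on 0)

bond 0 stroke→J1
bond 1 stroke→TF1
bond 2 stroke→J2
bond 3 stroke→R1
bond 4 stroke→Sf1
bond 5 stroke→I1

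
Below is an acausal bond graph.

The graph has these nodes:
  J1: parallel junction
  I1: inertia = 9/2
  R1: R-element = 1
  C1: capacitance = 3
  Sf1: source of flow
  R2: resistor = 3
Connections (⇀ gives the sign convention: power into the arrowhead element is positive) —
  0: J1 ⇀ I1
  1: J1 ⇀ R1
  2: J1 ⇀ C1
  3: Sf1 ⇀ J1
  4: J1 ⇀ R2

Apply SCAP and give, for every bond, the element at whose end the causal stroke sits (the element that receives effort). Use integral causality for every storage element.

#3 stroke→Sf1  (Sf1 (Sf) sets flow on bond)
#0 stroke→I1  (I1: I, integral causality)
#2 stroke→J1  (prefer integral on C1)
#1 stroke→R1  (0-jn J1 has e-setter on 2)
#4 stroke→R2  (J1 effort already set via bond 2)

b0 →I1
b1 →R1
b2 →J1
b3 →Sf1
b4 →R2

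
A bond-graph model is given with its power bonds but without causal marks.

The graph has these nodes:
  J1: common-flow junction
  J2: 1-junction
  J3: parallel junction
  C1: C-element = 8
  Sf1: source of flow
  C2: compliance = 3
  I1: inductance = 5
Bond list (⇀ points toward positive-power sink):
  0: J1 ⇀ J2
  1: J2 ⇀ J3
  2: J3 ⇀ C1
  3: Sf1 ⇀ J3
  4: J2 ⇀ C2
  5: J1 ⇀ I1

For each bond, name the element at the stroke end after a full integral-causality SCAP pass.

b0 |J1
b1 |J2
b2 |J3
b3 |Sf1
b4 |J2
b5 |I1

#3 stroke at Sf1  (Sf1: flow source, stroke at near end)
#2 stroke at J3  (prefer integral on C1)
#1 stroke at J2  (common-e at J3 fixed by 2)
#4 stroke at J2  (C2 integral (e out))
#0 stroke at J1  (J2 needs exactly one f-in)
#5 stroke at I1  (only one flow-in slot at J1)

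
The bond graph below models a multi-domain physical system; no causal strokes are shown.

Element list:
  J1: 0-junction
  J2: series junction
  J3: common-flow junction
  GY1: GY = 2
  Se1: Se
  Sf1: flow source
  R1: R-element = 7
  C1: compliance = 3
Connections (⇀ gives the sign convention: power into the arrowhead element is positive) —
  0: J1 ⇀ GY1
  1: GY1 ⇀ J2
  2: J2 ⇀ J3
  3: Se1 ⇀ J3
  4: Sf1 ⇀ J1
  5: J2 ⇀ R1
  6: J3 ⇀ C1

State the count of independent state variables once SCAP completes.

1  (C1 all integral)

bond 3 →J3  (Se1 fixes effort; stroke away)
bond 4 →Sf1  (Sf1: flow source, stroke at near end)
bond 0 →J1  (only one effort-in slot at J1)
bond 1 →J2  (through GY1, causality inverts; strokes same side of GY1)
bond 6 →J3  (C1: C, integral causality)
bond 2 →J2  (only one flow-in slot at J3)
bond 5 →R1  (J2: last free bond brings flow in)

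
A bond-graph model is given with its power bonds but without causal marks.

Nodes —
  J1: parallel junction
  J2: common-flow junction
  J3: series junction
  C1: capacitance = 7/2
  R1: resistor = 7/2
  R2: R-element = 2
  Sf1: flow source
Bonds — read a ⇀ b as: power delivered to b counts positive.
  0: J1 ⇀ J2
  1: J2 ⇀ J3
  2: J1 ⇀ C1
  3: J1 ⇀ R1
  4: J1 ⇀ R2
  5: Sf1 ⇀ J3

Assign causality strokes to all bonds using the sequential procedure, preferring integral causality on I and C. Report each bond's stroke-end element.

#5 |Sf1  (Sf1 fixes flow; stroke at Sf1)
#1 |J3  (J3 flow already set via bond 5)
#0 |J2  (1-jn J2 has f-setter on 1)
#2 |J1  (prefer integral on C1)
#3 |R1  (J1 effort already set via bond 2)
#4 |R2  (J1: bond 2 brought effort, rest push out)

β0 stroke at J2
β1 stroke at J3
β2 stroke at J1
β3 stroke at R1
β4 stroke at R2
β5 stroke at Sf1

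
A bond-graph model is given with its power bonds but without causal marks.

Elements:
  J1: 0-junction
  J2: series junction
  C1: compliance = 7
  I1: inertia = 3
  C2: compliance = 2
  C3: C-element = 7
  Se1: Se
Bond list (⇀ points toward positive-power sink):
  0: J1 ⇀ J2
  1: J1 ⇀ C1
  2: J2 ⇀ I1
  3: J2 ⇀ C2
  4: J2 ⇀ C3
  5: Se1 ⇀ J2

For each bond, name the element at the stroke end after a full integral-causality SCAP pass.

#0 stroke at J2
#1 stroke at J1
#2 stroke at I1
#3 stroke at J2
#4 stroke at J2
#5 stroke at J2

b5 →J2  (Se1 (Se) sets effort on bond)
b1 →J1  (C1 integral (e out))
b0 →J2  (common-e at J1 fixed by 1)
b2 →I1  (I1 outputs flow p/I1)
b3 →J2  (J2: bond 2 brought flow, rest push out)
b4 →J2  (J2: bond 2 brought flow, rest push out)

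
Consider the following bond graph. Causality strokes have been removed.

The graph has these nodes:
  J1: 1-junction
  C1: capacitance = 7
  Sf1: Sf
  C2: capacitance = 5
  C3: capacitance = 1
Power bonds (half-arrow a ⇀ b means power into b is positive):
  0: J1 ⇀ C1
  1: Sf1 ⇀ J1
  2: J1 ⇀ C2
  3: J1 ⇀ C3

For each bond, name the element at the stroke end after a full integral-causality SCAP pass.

β1 stroke at Sf1  (Sf1: flow source, stroke at near end)
β0 stroke at J1  (1-jn J1 has f-setter on 1)
β2 stroke at J1  (J1 flow already set via bond 1)
β3 stroke at J1  (J1 flow already set via bond 1)

β0 stroke→J1
β1 stroke→Sf1
β2 stroke→J1
β3 stroke→J1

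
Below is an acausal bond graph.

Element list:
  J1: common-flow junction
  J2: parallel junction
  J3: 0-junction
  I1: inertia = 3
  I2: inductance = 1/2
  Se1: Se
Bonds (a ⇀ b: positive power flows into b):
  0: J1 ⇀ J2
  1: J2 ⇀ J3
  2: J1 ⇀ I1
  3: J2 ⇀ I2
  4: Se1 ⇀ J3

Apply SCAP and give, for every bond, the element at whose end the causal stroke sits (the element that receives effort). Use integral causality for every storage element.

bond 0 |J1
bond 1 |J2
bond 2 |I1
bond 3 |I2
bond 4 |J3

b4 stroke→J3  (Se1 fixes effort; stroke away)
b1 stroke→J2  (J3: bond 4 brought effort, rest push out)
b0 stroke→J1  (common-e at J2 fixed by 1)
b3 stroke→I2  (J2: bond 1 brought effort, rest push out)
b2 stroke→I1  (closing 1-jn rule on J1)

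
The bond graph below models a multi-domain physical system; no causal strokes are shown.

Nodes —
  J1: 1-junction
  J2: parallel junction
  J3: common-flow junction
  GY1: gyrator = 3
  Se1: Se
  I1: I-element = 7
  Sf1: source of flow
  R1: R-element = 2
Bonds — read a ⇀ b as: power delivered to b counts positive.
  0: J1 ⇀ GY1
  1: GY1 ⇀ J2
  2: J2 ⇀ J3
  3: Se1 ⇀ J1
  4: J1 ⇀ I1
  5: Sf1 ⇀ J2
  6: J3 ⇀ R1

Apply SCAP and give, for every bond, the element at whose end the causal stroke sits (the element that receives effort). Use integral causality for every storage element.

#0 →J1
#1 →J2
#2 →J3
#3 →J1
#4 →I1
#5 →Sf1
#6 →R1

b3 stroke at J1  (Se1 (Se) sets effort on bond)
b5 stroke at Sf1  (source Sf1 imposes f)
b4 stroke at I1  (prefer integral on I1)
b0 stroke at J1  (J1 flow already set via bond 4)
b1 stroke at J2  (GY GY1: same side as bond 0)
b2 stroke at J3  (J2 effort already set via bond 1)
b6 stroke at R1  (only one flow-in slot at J3)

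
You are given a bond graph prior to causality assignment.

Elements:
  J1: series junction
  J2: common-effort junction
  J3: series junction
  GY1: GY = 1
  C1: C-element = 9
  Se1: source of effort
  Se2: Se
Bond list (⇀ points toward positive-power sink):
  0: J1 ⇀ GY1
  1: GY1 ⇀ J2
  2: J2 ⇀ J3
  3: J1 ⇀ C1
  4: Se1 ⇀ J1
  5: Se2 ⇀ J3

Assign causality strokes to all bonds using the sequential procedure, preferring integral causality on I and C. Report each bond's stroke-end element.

b4 stroke→J1  (source Se1 imposes e)
b5 stroke→J3  (source Se2 imposes e)
b2 stroke→J2  (only one flow-in slot at J3)
b1 stroke→GY1  (J2: bond 2 brought effort, rest push out)
b0 stroke→GY1  (GY1 both-in/both-out from 1)
b3 stroke→J1  (1-jn J1 has f-setter on 0)

bond 0 stroke at GY1
bond 1 stroke at GY1
bond 2 stroke at J2
bond 3 stroke at J1
bond 4 stroke at J1
bond 5 stroke at J3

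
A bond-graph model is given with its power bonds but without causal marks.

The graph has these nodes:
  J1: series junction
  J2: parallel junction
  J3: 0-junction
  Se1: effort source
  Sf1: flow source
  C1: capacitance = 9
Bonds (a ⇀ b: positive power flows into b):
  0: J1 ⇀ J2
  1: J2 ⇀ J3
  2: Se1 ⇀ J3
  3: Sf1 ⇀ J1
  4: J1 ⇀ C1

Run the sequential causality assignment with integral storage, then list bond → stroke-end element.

b2 stroke at J3  (Se1 fixes effort; stroke away)
b3 stroke at Sf1  (Sf1: flow source, stroke at near end)
b0 stroke at J1  (J1 flow already set via bond 3)
b4 stroke at J1  (J1: bond 3 brought flow, rest push out)
b1 stroke at J2  (J2 needs exactly one e-in)

bond 0 |J1
bond 1 |J2
bond 2 |J3
bond 3 |Sf1
bond 4 |J1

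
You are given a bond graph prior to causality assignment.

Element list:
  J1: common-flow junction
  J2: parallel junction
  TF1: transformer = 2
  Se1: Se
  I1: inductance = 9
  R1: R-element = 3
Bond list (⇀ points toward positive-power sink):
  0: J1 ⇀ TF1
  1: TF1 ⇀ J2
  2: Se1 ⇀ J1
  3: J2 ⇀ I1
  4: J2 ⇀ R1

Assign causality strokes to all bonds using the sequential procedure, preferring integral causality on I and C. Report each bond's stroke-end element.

#2 stroke→J1  (Se1 (Se) sets effort on bond)
#0 stroke→TF1  (J1 needs exactly one f-in)
#1 stroke→J2  (TF1: transformer flips bond 0)
#3 stroke→I1  (J2 effort already set via bond 1)
#4 stroke→R1  (common-e at J2 fixed by 1)

β0 stroke at TF1
β1 stroke at J2
β2 stroke at J1
β3 stroke at I1
β4 stroke at R1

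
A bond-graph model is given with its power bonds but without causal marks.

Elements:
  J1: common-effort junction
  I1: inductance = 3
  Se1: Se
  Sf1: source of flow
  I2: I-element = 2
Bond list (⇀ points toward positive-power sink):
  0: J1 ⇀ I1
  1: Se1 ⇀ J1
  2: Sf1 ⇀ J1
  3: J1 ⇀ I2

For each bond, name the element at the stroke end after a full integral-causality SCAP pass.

β1 stroke at J1  (Se1: effort source, stroke at far end)
β2 stroke at Sf1  (Sf1 fixes flow; stroke at Sf1)
β0 stroke at I1  (common-e at J1 fixed by 1)
β3 stroke at I2  (J1 effort already set via bond 1)

β0 →I1
β1 →J1
β2 →Sf1
β3 →I2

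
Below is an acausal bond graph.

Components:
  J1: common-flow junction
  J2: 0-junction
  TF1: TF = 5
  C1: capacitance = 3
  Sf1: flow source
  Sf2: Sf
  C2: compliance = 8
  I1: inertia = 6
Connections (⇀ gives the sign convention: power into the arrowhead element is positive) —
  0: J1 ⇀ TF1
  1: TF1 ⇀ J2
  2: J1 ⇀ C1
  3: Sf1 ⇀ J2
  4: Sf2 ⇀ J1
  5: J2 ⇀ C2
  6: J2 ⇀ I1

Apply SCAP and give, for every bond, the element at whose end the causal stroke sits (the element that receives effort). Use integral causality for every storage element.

#0 →J1
#1 →TF1
#2 →J1
#3 →Sf1
#4 →Sf2
#5 →J2
#6 →I1

b3 →Sf1  (Sf1: flow source, stroke at near end)
b4 →Sf2  (Sf2: flow source, stroke at near end)
b0 →J1  (1-jn J1 has f-setter on 4)
b2 →J1  (common-f at J1 fixed by 4)
b1 →TF1  (TF TF1: opposite of bond 0)
b5 →J2  (prefer integral on C2)
b6 →I1  (J2: bond 5 brought effort, rest push out)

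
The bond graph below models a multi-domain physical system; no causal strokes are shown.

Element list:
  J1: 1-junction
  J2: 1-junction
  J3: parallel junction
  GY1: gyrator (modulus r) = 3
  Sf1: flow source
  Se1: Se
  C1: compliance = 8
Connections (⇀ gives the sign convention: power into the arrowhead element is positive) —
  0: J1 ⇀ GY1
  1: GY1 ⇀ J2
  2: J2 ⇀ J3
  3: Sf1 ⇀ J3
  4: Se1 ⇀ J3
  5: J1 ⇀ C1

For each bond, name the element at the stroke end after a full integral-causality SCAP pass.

β0 stroke at GY1
β1 stroke at GY1
β2 stroke at J2
β3 stroke at Sf1
β4 stroke at J3
β5 stroke at J1

b3 stroke→Sf1  (Sf1 (Sf) sets flow on bond)
b4 stroke→J3  (Se1 (Se) sets effort on bond)
b2 stroke→J2  (0-jn J3 has e-setter on 4)
b1 stroke→GY1  (only one flow-in slot at J2)
b0 stroke→GY1  (through GY1, causality inverts; strokes same side of GY1)
b5 stroke→J1  (J1: bond 0 brought flow, rest push out)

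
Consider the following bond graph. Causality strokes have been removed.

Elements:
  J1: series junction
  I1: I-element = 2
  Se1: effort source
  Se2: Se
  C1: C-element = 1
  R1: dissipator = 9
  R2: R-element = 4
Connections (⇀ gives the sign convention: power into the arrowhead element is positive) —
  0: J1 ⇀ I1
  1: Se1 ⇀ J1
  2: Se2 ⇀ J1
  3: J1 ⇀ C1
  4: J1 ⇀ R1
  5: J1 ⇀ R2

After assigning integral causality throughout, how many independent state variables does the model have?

bond 1 stroke at J1  (Se1 fixes effort; stroke away)
bond 2 stroke at J1  (Se2 (Se) sets effort on bond)
bond 0 stroke at I1  (I1: I, integral causality)
bond 3 stroke at J1  (J1: bond 0 brought flow, rest push out)
bond 4 stroke at J1  (J1 flow already set via bond 0)
bond 5 stroke at J1  (common-f at J1 fixed by 0)

2  (C1, I1 all integral)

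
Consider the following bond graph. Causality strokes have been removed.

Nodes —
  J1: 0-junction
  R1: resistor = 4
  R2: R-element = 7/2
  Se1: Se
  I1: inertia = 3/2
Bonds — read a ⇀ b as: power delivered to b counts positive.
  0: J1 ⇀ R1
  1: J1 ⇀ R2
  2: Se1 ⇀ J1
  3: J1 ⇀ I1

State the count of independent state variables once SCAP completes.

1  (I1 all integral)

b2 |J1  (Se1 (Se) sets effort on bond)
b0 |R1  (J1 effort already set via bond 2)
b1 |R2  (J1: bond 2 brought effort, rest push out)
b3 |I1  (common-e at J1 fixed by 2)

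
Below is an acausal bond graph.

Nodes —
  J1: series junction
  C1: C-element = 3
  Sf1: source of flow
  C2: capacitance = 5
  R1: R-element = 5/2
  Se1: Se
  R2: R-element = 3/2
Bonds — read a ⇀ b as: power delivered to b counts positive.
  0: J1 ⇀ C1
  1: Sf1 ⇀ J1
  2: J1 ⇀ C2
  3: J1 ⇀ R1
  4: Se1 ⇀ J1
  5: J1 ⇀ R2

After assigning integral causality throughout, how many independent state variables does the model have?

2  (C1, C2 all integral)

b1 |Sf1  (Sf1 fixes flow; stroke at Sf1)
b4 |J1  (Se1 fixes effort; stroke away)
b0 |J1  (1-jn J1 has f-setter on 1)
b2 |J1  (J1: bond 1 brought flow, rest push out)
b3 |J1  (J1: bond 1 brought flow, rest push out)
b5 |J1  (common-f at J1 fixed by 1)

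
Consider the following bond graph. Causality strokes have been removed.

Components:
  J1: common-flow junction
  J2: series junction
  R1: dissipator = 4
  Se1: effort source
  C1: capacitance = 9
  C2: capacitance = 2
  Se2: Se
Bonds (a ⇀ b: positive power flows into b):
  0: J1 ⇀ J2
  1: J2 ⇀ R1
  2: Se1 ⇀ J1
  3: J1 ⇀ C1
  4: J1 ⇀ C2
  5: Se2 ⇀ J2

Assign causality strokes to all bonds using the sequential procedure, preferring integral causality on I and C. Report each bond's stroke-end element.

#0 stroke→J2
#1 stroke→R1
#2 stroke→J1
#3 stroke→J1
#4 stroke→J1
#5 stroke→J2

bond 2 →J1  (Se1 fixes effort; stroke away)
bond 5 →J2  (Se2 fixes effort; stroke away)
bond 3 →J1  (C1 outputs effort q/C1)
bond 4 →J1  (C2 outputs effort q/C2)
bond 0 →J2  (closing 1-jn rule on J1)
bond 1 →R1  (J2: last free bond brings flow in)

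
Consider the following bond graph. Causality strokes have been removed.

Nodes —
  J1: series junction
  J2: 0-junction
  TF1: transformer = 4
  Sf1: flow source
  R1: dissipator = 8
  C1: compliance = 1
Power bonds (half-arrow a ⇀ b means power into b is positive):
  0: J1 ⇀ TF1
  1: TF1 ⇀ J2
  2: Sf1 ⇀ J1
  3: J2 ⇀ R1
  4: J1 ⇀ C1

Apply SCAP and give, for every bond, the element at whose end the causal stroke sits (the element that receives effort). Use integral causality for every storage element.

b0 |J1
b1 |TF1
b2 |Sf1
b3 |J2
b4 |J1

b2 stroke→Sf1  (source Sf1 imposes f)
b0 stroke→J1  (J1 flow already set via bond 2)
b4 stroke→J1  (J1 flow already set via bond 2)
b1 stroke→TF1  (TF1: transformer flips bond 0)
b3 stroke→J2  (J2: last free bond brings effort in)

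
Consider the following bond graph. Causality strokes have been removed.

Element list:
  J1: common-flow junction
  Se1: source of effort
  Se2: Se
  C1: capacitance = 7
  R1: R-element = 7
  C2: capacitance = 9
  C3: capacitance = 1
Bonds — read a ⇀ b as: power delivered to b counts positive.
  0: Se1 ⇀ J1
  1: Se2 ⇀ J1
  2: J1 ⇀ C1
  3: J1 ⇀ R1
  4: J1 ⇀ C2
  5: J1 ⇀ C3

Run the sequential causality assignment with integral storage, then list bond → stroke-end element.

b0 →J1
b1 →J1
b2 →J1
b3 →R1
b4 →J1
b5 →J1

β0 |J1  (Se1 fixes effort; stroke away)
β1 |J1  (Se2: effort source, stroke at far end)
β2 |J1  (C1 outputs effort q/C1)
β4 |J1  (prefer integral on C2)
β5 |J1  (C3 outputs effort q/C3)
β3 |R1  (closing 1-jn rule on J1)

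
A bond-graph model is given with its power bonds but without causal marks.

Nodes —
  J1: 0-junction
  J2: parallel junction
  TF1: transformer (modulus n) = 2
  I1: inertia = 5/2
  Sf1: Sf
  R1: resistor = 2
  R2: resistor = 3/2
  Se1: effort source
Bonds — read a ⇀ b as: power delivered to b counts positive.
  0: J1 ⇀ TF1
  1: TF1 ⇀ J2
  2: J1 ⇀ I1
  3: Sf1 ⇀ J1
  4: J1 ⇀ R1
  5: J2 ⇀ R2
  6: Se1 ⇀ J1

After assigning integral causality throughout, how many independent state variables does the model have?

β3 stroke at Sf1  (source Sf1 imposes f)
β6 stroke at J1  (Se1 (Se) sets effort on bond)
β0 stroke at TF1  (J1 effort already set via bond 6)
β2 stroke at I1  (0-jn J1 has e-setter on 6)
β4 stroke at R1  (J1: bond 6 brought effort, rest push out)
β1 stroke at J2  (through TF1, causality passes straight; one stroke at TF1)
β5 stroke at R2  (J2: bond 1 brought effort, rest push out)

1  (I1 all integral)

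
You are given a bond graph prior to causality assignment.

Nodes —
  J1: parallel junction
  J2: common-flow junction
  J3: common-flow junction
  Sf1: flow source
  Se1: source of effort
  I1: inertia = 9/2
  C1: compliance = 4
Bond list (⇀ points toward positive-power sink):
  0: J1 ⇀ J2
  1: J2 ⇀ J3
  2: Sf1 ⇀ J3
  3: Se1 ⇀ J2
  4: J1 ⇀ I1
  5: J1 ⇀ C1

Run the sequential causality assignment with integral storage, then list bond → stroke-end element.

β2 stroke at Sf1  (Sf1: flow source, stroke at near end)
β3 stroke at J2  (Se1 fixes effort; stroke away)
β1 stroke at J3  (J3 flow already set via bond 2)
β0 stroke at J2  (J2: bond 1 brought flow, rest push out)
β4 stroke at I1  (I1: I, integral causality)
β5 stroke at J1  (only one effort-in slot at J1)

bond 0 stroke at J2
bond 1 stroke at J3
bond 2 stroke at Sf1
bond 3 stroke at J2
bond 4 stroke at I1
bond 5 stroke at J1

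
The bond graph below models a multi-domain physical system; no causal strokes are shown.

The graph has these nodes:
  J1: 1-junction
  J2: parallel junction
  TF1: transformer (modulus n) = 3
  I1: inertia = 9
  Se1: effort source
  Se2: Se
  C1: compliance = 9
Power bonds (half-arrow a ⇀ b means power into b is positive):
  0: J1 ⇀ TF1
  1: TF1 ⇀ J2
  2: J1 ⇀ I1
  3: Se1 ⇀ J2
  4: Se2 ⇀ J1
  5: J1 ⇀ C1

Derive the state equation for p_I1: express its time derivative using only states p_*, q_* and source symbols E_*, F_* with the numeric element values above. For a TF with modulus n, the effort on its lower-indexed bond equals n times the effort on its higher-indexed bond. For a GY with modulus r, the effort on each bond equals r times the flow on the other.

β3 stroke at J2  (source Se1 imposes e)
β4 stroke at J1  (source Se2 imposes e)
β1 stroke at TF1  (J2 effort already set via bond 3)
β0 stroke at J1  (TF TF1: opposite of bond 1)
β2 stroke at I1  (I1 outputs flow p/I1)
β5 stroke at J1  (J1: bond 2 brought flow, rest push out)

dp_I1/dt = -3*E_Se1 + E_Se2 - q_C1/9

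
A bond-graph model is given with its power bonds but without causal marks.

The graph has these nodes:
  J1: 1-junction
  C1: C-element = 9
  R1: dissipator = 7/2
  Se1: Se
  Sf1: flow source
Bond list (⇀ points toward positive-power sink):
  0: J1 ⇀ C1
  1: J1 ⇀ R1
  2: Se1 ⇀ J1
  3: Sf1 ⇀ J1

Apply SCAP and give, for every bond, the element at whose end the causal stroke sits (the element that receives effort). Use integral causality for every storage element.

β2 stroke→J1  (source Se1 imposes e)
β3 stroke→Sf1  (Sf1 fixes flow; stroke at Sf1)
β0 stroke→J1  (1-jn J1 has f-setter on 3)
β1 stroke→J1  (common-f at J1 fixed by 3)

#0 stroke→J1
#1 stroke→J1
#2 stroke→J1
#3 stroke→Sf1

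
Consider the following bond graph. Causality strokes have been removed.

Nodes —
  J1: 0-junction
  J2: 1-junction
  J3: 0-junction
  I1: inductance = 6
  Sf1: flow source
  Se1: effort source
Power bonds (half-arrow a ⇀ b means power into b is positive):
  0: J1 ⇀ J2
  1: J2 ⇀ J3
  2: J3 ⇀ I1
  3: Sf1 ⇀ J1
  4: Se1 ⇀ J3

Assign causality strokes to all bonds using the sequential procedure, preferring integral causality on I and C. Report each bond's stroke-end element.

#0 →J1
#1 →J2
#2 →I1
#3 →Sf1
#4 →J3

#3 →Sf1  (Sf1 fixes flow; stroke at Sf1)
#4 →J3  (source Se1 imposes e)
#0 →J1  (J1: last free bond brings effort in)
#1 →J2  (1-jn J2 has f-setter on 0)
#2 →I1  (J3 effort already set via bond 4)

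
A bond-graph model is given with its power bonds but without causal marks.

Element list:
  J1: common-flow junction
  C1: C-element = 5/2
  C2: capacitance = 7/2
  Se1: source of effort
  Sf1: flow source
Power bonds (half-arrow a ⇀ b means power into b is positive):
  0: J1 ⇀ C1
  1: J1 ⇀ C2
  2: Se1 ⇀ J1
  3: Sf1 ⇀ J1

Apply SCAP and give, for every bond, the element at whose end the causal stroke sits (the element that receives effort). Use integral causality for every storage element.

b0 stroke at J1
b1 stroke at J1
b2 stroke at J1
b3 stroke at Sf1

#2 stroke→J1  (Se1 fixes effort; stroke away)
#3 stroke→Sf1  (source Sf1 imposes f)
#0 stroke→J1  (J1 flow already set via bond 3)
#1 stroke→J1  (J1: bond 3 brought flow, rest push out)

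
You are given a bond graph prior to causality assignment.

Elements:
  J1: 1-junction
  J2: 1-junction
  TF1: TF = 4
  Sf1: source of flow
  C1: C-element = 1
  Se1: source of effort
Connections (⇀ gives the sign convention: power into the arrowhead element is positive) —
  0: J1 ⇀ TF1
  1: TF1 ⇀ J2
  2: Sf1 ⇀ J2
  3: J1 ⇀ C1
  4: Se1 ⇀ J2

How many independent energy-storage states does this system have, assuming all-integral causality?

b2 stroke→Sf1  (source Sf1 imposes f)
b4 stroke→J2  (Se1: effort source, stroke at far end)
b1 stroke→J2  (common-f at J2 fixed by 2)
b0 stroke→TF1  (TF1 one-in-one-out from 1)
b3 stroke→J1  (J1: bond 0 brought flow, rest push out)

1  (C1 all integral)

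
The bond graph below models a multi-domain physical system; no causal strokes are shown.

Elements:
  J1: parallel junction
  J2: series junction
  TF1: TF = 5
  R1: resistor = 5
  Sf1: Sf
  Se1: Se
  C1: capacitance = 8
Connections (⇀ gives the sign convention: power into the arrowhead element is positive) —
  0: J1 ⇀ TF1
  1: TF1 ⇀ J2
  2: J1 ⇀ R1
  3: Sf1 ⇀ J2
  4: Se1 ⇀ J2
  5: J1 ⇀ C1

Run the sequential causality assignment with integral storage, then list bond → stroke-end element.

#3 stroke at Sf1  (source Sf1 imposes f)
#4 stroke at J2  (source Se1 imposes e)
#1 stroke at J2  (common-f at J2 fixed by 3)
#0 stroke at TF1  (TF1 one-in-one-out from 1)
#5 stroke at J1  (prefer integral on C1)
#2 stroke at R1  (J1: bond 5 brought effort, rest push out)

b0 stroke at TF1
b1 stroke at J2
b2 stroke at R1
b3 stroke at Sf1
b4 stroke at J2
b5 stroke at J1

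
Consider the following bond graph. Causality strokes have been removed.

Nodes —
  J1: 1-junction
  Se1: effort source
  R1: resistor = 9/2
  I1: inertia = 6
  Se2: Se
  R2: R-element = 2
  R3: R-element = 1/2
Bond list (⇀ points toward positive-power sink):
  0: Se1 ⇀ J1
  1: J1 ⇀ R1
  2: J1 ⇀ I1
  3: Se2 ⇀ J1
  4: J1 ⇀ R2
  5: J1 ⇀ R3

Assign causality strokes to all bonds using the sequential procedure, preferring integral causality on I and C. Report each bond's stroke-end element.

b0 stroke at J1  (source Se1 imposes e)
b3 stroke at J1  (source Se2 imposes e)
b2 stroke at I1  (I1 integral (f out))
b1 stroke at J1  (J1: bond 2 brought flow, rest push out)
b4 stroke at J1  (common-f at J1 fixed by 2)
b5 stroke at J1  (common-f at J1 fixed by 2)

b0 stroke→J1
b1 stroke→J1
b2 stroke→I1
b3 stroke→J1
b4 stroke→J1
b5 stroke→J1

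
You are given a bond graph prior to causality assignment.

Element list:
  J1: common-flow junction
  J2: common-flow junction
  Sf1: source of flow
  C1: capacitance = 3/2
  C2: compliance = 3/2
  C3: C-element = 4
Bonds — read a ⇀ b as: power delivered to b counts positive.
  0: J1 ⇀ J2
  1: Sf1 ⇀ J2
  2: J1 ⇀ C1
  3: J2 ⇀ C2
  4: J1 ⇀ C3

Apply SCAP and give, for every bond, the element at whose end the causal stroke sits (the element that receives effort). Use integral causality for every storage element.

#1 |Sf1  (source Sf1 imposes f)
#0 |J2  (J2 flow already set via bond 1)
#3 |J2  (1-jn J2 has f-setter on 1)
#2 |J1  (common-f at J1 fixed by 0)
#4 |J1  (common-f at J1 fixed by 0)

#0 stroke→J2
#1 stroke→Sf1
#2 stroke→J1
#3 stroke→J2
#4 stroke→J1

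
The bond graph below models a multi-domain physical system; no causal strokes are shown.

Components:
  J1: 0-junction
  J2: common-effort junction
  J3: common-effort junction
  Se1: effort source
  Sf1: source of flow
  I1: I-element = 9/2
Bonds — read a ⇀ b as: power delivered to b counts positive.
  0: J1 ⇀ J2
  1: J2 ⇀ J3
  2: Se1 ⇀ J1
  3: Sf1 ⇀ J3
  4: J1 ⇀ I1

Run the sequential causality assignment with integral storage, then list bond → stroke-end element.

b0 →J2
b1 →J3
b2 →J1
b3 →Sf1
b4 →I1

β2 stroke at J1  (source Se1 imposes e)
β3 stroke at Sf1  (source Sf1 imposes f)
β0 stroke at J2  (J1: bond 2 brought effort, rest push out)
β4 stroke at I1  (0-jn J1 has e-setter on 2)
β1 stroke at J3  (J2 effort already set via bond 0)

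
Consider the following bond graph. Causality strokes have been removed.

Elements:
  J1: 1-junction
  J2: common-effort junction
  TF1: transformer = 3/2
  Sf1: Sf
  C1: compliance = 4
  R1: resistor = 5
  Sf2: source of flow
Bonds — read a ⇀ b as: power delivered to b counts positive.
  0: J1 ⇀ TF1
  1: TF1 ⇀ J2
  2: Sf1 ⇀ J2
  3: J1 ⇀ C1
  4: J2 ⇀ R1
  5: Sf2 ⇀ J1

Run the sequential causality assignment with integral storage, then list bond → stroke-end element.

bond 2 stroke→Sf1  (source Sf1 imposes f)
bond 5 stroke→Sf2  (Sf2 (Sf) sets flow on bond)
bond 0 stroke→J1  (J1 flow already set via bond 5)
bond 3 stroke→J1  (1-jn J1 has f-setter on 5)
bond 1 stroke→TF1  (through TF1, causality passes straight; one stroke at TF1)
bond 4 stroke→J2  (closing 0-jn rule on J2)

bond 0 |J1
bond 1 |TF1
bond 2 |Sf1
bond 3 |J1
bond 4 |J2
bond 5 |Sf2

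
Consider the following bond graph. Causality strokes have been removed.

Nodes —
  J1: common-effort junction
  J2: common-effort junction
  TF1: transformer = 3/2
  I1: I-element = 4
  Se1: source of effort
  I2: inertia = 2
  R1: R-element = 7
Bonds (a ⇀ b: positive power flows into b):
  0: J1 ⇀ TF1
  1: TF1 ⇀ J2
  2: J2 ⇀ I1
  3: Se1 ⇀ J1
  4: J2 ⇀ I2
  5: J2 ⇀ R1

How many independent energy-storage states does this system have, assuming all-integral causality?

2  (I1, I2 all integral)

bond 3 stroke at J1  (Se1: effort source, stroke at far end)
bond 0 stroke at TF1  (common-e at J1 fixed by 3)
bond 1 stroke at J2  (TF1: transformer flips bond 0)
bond 2 stroke at I1  (common-e at J2 fixed by 1)
bond 4 stroke at I2  (0-jn J2 has e-setter on 1)
bond 5 stroke at R1  (J2 effort already set via bond 1)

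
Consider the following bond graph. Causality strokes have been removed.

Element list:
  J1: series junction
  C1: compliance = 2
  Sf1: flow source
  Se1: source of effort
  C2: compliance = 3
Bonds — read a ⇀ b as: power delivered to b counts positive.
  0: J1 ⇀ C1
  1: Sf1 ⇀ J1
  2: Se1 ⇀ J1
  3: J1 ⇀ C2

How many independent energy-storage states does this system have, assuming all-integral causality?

2  (C1, C2 all integral)

#1 stroke→Sf1  (Sf1 (Sf) sets flow on bond)
#2 stroke→J1  (source Se1 imposes e)
#0 stroke→J1  (J1: bond 1 brought flow, rest push out)
#3 stroke→J1  (1-jn J1 has f-setter on 1)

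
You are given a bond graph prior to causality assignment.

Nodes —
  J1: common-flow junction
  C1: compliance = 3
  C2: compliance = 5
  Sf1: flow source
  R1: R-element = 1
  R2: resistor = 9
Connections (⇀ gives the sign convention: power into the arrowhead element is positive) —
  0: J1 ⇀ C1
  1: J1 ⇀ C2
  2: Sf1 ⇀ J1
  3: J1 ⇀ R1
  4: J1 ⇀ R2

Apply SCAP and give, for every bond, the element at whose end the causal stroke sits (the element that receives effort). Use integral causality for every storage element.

#2 stroke at Sf1  (Sf1 fixes flow; stroke at Sf1)
#0 stroke at J1  (J1 flow already set via bond 2)
#1 stroke at J1  (J1 flow already set via bond 2)
#3 stroke at J1  (J1: bond 2 brought flow, rest push out)
#4 stroke at J1  (J1: bond 2 brought flow, rest push out)

β0 →J1
β1 →J1
β2 →Sf1
β3 →J1
β4 →J1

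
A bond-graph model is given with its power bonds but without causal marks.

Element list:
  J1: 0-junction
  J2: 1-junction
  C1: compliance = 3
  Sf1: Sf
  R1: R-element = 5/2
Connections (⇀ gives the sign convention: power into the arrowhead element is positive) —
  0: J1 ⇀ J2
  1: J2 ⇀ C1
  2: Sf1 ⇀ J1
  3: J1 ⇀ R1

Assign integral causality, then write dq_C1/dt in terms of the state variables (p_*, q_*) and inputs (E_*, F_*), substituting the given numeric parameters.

bond 2 stroke at Sf1  (Sf1: flow source, stroke at near end)
bond 1 stroke at J2  (C1 outputs effort q/C1)
bond 0 stroke at J1  (J2 needs exactly one f-in)
bond 3 stroke at R1  (J1: bond 0 brought effort, rest push out)

dq_C1/dt = F_Sf1 - 2*q_C1/15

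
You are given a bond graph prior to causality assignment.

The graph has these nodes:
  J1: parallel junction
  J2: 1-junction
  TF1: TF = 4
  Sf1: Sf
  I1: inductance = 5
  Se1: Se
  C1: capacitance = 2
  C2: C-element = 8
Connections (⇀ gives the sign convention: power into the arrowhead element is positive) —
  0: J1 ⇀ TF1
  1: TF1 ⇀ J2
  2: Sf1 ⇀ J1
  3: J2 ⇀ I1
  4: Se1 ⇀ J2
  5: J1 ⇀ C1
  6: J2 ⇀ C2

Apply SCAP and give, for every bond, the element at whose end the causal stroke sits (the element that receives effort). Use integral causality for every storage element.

b2 →Sf1  (Sf1: flow source, stroke at near end)
b4 →J2  (Se1 fixes effort; stroke away)
b3 →I1  (prefer integral on I1)
b1 →J2  (common-f at J2 fixed by 3)
b6 →J2  (J2 flow already set via bond 3)
b0 →TF1  (TF1 one-in-one-out from 1)
b5 →J1  (J1: last free bond brings effort in)

b0 stroke→TF1
b1 stroke→J2
b2 stroke→Sf1
b3 stroke→I1
b4 stroke→J2
b5 stroke→J1
b6 stroke→J2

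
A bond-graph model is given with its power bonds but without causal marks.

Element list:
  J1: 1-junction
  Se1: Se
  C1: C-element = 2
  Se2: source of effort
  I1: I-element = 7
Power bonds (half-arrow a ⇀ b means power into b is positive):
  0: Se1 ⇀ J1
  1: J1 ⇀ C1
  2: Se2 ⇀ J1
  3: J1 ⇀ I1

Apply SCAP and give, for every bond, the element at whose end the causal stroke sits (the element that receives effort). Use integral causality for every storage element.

b0 stroke at J1
b1 stroke at J1
b2 stroke at J1
b3 stroke at I1

bond 0 →J1  (Se1 fixes effort; stroke away)
bond 2 →J1  (Se2: effort source, stroke at far end)
bond 1 →J1  (prefer integral on C1)
bond 3 →I1  (J1 needs exactly one f-in)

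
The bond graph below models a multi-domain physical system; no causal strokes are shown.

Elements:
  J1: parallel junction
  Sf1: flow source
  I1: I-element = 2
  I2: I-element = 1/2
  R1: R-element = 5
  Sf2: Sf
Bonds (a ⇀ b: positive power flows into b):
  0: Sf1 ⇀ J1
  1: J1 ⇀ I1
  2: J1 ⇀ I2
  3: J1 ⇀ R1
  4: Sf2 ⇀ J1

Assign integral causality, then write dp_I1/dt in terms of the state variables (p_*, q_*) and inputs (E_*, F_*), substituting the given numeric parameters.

β0 stroke→Sf1  (Sf1 (Sf) sets flow on bond)
β4 stroke→Sf2  (Sf2 (Sf) sets flow on bond)
β1 stroke→I1  (prefer integral on I1)
β2 stroke→I2  (prefer integral on I2)
β3 stroke→J1  (J1 needs exactly one e-in)

dp_I1/dt = 5*F_Sf1 + 5*F_Sf2 - 5*p_I1/2 - 10*p_I2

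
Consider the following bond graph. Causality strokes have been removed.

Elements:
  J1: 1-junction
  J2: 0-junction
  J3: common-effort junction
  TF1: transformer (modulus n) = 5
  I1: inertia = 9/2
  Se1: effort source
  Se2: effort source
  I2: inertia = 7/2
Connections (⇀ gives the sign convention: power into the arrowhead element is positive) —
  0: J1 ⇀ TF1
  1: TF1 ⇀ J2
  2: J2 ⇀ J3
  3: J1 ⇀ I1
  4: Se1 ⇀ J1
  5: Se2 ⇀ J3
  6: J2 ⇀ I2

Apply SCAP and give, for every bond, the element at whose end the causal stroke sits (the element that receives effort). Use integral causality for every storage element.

β0 stroke at J1
β1 stroke at TF1
β2 stroke at J2
β3 stroke at I1
β4 stroke at J1
β5 stroke at J3
β6 stroke at I2

b4 stroke at J1  (Se1: effort source, stroke at far end)
b5 stroke at J3  (Se2 fixes effort; stroke away)
b2 stroke at J2  (0-jn J3 has e-setter on 5)
b1 stroke at TF1  (J2: bond 2 brought effort, rest push out)
b6 stroke at I2  (0-jn J2 has e-setter on 2)
b0 stroke at J1  (TF TF1: opposite of bond 1)
b3 stroke at I1  (only one flow-in slot at J1)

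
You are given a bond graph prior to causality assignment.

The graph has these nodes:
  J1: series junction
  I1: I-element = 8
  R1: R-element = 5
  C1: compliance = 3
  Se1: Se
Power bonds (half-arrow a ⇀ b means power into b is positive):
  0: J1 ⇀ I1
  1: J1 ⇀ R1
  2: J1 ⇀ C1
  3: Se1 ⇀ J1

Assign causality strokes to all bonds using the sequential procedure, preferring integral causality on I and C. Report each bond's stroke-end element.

β0 →I1
β1 →J1
β2 →J1
β3 →J1

β3 |J1  (Se1: effort source, stroke at far end)
β0 |I1  (I1 outputs flow p/I1)
β1 |J1  (common-f at J1 fixed by 0)
β2 |J1  (J1: bond 0 brought flow, rest push out)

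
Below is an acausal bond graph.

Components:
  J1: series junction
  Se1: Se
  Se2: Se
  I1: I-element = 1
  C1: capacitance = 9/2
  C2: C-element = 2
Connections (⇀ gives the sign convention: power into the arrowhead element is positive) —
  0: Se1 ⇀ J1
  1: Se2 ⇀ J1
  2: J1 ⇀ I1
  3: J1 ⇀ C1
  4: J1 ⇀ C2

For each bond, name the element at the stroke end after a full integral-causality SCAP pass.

#0 stroke at J1
#1 stroke at J1
#2 stroke at I1
#3 stroke at J1
#4 stroke at J1

bond 0 |J1  (Se1 fixes effort; stroke away)
bond 1 |J1  (Se2 (Se) sets effort on bond)
bond 2 |I1  (I1 outputs flow p/I1)
bond 3 |J1  (J1 flow already set via bond 2)
bond 4 |J1  (J1 flow already set via bond 2)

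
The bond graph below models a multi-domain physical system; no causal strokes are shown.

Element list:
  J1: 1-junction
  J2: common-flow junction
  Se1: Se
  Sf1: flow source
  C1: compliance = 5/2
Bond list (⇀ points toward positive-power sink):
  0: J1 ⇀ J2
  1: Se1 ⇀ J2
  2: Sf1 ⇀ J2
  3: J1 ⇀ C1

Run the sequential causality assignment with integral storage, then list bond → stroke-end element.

β1 stroke at J2  (Se1 (Se) sets effort on bond)
β2 stroke at Sf1  (Sf1: flow source, stroke at near end)
β0 stroke at J2  (J2: bond 2 brought flow, rest push out)
β3 stroke at J1  (J1: bond 0 brought flow, rest push out)

b0 |J2
b1 |J2
b2 |Sf1
b3 |J1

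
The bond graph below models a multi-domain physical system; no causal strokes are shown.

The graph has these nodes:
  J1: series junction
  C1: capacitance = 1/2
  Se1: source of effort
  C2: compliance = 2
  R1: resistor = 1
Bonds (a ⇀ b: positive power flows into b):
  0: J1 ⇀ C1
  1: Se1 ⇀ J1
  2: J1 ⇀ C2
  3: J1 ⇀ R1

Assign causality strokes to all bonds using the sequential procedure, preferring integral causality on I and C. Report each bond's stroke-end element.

β1 |J1  (source Se1 imposes e)
β0 |J1  (C1: C, integral causality)
β2 |J1  (C2 integral (e out))
β3 |R1  (only one flow-in slot at J1)

β0 |J1
β1 |J1
β2 |J1
β3 |R1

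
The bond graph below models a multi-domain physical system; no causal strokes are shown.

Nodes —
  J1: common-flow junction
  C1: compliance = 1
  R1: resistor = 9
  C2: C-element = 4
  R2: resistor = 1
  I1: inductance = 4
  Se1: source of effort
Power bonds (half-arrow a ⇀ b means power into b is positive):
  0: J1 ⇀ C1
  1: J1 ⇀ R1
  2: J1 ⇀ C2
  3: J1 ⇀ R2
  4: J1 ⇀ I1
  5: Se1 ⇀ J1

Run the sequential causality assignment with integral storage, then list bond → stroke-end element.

#0 stroke at J1
#1 stroke at J1
#2 stroke at J1
#3 stroke at J1
#4 stroke at I1
#5 stroke at J1

b5 |J1  (source Se1 imposes e)
b0 |J1  (C1: C, integral causality)
b2 |J1  (C2: C, integral causality)
b4 |I1  (I1 integral (f out))
b1 |J1  (1-jn J1 has f-setter on 4)
b3 |J1  (1-jn J1 has f-setter on 4)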